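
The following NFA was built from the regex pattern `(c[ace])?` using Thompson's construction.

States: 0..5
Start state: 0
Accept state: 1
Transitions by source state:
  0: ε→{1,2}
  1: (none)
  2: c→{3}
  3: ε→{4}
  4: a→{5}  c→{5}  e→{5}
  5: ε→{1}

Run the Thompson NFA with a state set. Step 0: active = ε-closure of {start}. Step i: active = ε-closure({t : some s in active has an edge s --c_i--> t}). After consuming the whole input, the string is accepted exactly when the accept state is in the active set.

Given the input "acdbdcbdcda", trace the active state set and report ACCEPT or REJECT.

Answer: REJECT

Trace:
start: ε-closure({0}) = {0,1,2}
'a' @ 1: {}  — state set empty
rest 'cdbdcbdcda' ignored (set empty)
final: {}; accept 1 not in set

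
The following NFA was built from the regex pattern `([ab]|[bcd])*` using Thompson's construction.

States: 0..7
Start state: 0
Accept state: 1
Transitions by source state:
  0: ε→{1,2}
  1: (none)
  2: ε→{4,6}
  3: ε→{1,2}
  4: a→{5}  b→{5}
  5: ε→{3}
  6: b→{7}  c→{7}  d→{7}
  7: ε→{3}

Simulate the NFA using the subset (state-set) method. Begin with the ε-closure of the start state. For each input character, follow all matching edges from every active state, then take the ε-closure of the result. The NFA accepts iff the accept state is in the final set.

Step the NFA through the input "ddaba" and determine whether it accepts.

start: ε-closure({0}) = {0,1,2,4,6}
'd' @ 1: {1,2,3,4,6,7}  ✓accept
'd' @ 2: {1,2,3,4,6,7}  ✓accept
'a' @ 3: {1,2,3,4,5,6}  ✓accept
'b' @ 4: {1,2,3,4,5,6,7}  ✓accept
'a' @ 5: {1,2,3,4,5,6}  ✓accept
after full input: {1,2,3,4,5,6}  (accept=1 in)

Answer: ACCEPT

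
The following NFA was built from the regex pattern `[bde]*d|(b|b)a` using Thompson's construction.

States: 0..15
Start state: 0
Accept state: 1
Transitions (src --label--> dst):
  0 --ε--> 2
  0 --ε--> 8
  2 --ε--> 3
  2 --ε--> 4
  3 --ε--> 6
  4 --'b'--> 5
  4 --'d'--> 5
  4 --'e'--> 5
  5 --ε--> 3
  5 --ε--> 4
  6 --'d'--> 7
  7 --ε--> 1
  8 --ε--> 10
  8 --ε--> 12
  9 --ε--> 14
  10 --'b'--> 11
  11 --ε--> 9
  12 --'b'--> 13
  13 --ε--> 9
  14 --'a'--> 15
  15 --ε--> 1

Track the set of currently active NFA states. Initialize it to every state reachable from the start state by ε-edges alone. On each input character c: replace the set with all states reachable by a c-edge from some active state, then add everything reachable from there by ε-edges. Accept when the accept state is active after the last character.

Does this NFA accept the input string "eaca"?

start: ε-closure({0}) = {0,2,3,4,6,8,10,12}
'e' @ 1: {3,4,5,6}
'a' @ 2: {}  — no active states
rest 'ca' ignored (set empty)
end set {} — state 1 not in

Answer: REJECT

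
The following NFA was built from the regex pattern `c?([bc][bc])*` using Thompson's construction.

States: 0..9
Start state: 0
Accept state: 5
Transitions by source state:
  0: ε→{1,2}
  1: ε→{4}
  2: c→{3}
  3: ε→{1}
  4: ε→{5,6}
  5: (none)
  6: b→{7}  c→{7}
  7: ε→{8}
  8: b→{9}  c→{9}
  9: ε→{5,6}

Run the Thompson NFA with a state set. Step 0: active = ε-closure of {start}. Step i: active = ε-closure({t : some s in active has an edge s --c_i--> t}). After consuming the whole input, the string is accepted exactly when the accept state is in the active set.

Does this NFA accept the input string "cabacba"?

Answer: REJECT

Steps:
start: ε-closure({0}) = {0,1,2,4,5,6}
'c' @ 1: {1,3,4,5,6,7,8}  [accepting]
'a' @ 2: {}  — no active states
rest 'bacba' ignored (set empty)
end set {} — state 5 not in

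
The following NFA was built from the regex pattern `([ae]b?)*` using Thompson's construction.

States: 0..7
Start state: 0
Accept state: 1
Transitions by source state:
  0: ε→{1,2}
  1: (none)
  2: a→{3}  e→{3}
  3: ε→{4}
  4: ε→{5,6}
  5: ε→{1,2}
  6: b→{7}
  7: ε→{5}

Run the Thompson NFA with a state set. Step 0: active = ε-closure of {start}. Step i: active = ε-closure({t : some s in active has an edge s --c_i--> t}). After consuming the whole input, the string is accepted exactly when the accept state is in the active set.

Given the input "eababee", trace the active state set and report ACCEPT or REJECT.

S₀ = ε-closure({0}) = {0,1,2}
'e' @ 1: {1,2,3,4,5,6}  ✓accept
'a' @ 2: {1,2,3,4,5,6}  ✓accept
'b' @ 3: {1,2,5,7}  ✓accept
'a' @ 4: {1,2,3,4,5,6}  ✓accept
'b' @ 5: {1,2,5,7}  ✓accept
'e' @ 6: {1,2,3,4,5,6}  ✓accept
'e' @ 7: {1,2,3,4,5,6}  ✓accept
final: {1,2,3,4,5,6}; accept 1 in set

Answer: ACCEPT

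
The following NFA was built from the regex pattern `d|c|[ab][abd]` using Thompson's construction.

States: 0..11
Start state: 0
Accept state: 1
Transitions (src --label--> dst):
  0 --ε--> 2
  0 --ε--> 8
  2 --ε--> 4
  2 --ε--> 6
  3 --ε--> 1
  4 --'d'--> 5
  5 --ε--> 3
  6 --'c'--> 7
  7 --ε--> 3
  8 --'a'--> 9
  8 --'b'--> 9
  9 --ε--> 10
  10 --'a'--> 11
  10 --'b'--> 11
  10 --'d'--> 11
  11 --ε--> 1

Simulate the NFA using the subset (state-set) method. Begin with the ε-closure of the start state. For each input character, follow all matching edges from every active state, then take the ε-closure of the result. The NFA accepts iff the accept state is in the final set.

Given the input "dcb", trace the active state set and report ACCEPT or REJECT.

S₀ = ε-closure({0}) = {0,2,4,6,8}
'd' @ 1: {1,3,5}  (accept∈set)
'c' @ 2: {}  — no active states
rest 'b' ignored (set empty)
end set {} — state 1 not in

Answer: REJECT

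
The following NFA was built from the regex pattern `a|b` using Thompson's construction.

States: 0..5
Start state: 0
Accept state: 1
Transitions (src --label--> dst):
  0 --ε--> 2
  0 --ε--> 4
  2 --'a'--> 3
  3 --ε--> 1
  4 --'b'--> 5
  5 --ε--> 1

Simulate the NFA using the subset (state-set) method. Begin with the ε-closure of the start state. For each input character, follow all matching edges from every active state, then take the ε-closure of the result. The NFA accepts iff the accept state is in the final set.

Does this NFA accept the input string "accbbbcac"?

Answer: REJECT

Derivation:
start: ε-closure({0}) = {0,2,4}
'a' @ 1: {1,3}  [accepting]
'c' @ 2: {}  — state set empty
rest 'cbbbcac' ignored (set empty)
end set {} — state 1 not in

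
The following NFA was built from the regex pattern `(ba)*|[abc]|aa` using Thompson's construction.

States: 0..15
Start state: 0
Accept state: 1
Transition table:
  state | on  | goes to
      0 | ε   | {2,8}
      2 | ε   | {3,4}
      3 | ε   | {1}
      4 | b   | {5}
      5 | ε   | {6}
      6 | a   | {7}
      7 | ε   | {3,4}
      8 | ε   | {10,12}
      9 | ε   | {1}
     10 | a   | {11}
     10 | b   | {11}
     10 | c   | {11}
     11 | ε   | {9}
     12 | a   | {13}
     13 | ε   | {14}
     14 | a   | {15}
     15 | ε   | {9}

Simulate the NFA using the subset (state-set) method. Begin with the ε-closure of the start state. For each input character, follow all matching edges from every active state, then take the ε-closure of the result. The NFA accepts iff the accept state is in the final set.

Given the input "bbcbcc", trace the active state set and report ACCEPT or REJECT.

S₀ = ε-closure({0}) = {0,1,2,3,4,8,10,12}
'b' @ 1: {1,5,6,9,11}  (accept∈set)
'b' @ 2: {}  — state set empty
rest 'cbcc' ignored (set empty)
end set {} — state 1 not in

Answer: REJECT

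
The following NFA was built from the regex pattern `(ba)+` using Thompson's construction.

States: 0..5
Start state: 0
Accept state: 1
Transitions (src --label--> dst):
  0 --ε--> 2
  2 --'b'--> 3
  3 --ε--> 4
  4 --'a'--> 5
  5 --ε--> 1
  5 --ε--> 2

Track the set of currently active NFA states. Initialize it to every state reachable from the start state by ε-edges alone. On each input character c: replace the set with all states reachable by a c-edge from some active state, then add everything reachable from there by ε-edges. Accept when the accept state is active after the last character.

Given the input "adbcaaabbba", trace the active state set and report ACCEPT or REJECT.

Answer: REJECT

Trace:
S₀ = ε-closure({0}) = {0,2}
'a' @ 1: {}  — no active states
rest 'dbcaaabbba' ignored (set empty)
after full input: {}  (accept=1 not in)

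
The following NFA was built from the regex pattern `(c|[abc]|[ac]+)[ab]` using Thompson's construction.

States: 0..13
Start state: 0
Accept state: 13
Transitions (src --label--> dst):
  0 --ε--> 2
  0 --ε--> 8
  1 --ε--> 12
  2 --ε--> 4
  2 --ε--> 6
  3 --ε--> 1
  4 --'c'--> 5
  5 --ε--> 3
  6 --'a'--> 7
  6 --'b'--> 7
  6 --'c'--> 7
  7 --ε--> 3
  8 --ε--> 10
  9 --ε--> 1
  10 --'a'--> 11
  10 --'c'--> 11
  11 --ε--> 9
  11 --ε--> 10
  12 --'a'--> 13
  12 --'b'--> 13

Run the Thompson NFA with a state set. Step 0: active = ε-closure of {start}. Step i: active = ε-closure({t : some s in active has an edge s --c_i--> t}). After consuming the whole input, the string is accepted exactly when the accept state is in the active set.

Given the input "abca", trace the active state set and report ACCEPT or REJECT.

start: ε-closure({0}) = {0,2,4,6,8,10}
'a' @ 1: {1,3,7,9,10,11,12}
'b' @ 2: {13}  [accepting]
'c' @ 3: {}  — no active states
rest 'a' ignored (set empty)
final: {}; accept 13 not in set

Answer: REJECT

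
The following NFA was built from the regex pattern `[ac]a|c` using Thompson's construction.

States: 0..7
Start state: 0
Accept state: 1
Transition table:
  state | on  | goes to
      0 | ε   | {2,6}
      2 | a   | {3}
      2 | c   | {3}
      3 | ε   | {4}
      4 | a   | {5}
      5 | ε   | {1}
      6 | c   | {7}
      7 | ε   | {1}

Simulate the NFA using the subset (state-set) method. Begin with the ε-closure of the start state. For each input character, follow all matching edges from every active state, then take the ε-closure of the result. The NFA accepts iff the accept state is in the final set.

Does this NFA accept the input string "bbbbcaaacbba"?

start: ε-closure({0}) = {0,2,6}
'b' @ 1: {}  — no active states
rest 'bbbcaaacbba' ignored (set empty)
after full input: {}  (accept=1 not in)

Answer: REJECT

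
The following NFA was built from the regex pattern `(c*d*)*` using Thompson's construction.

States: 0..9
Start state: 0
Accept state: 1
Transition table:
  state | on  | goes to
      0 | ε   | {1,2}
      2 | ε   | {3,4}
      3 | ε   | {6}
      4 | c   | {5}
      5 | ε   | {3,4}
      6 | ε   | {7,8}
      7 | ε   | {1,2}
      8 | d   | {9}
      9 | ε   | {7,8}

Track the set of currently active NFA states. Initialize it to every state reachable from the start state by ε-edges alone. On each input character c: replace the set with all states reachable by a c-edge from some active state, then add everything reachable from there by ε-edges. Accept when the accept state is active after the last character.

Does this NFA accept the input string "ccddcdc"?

Answer: ACCEPT

Steps:
initial (ε-close {0}): {0,1,2,3,4,6,7,8}
'c' @ 1: {1,2,3,4,5,6,7,8}  ✓accept
'c' @ 2: {1,2,3,4,5,6,7,8}  ✓accept
'd' @ 3: {1,2,3,4,6,7,8,9}  ✓accept
'd' @ 4: {1,2,3,4,6,7,8,9}  ✓accept
'c' @ 5: {1,2,3,4,5,6,7,8}  ✓accept
'd' @ 6: {1,2,3,4,6,7,8,9}  ✓accept
'c' @ 7: {1,2,3,4,5,6,7,8}  ✓accept
final: {1,2,3,4,5,6,7,8}; accept 1 in set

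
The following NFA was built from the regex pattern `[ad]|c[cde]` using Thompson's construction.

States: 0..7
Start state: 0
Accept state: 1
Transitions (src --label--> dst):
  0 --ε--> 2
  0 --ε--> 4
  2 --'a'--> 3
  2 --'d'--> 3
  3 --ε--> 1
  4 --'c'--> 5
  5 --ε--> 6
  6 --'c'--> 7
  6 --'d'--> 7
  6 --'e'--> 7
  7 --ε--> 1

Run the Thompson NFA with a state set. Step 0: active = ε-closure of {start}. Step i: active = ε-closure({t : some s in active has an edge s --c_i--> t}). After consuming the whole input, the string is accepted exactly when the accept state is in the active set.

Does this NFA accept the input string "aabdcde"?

S₀ = ε-closure({0}) = {0,2,4}
'a' @ 1: {1,3}  [accepting]
'a' @ 2: {}  — no active states
rest 'bdcde' ignored (set empty)
end set {} — state 1 not in

Answer: REJECT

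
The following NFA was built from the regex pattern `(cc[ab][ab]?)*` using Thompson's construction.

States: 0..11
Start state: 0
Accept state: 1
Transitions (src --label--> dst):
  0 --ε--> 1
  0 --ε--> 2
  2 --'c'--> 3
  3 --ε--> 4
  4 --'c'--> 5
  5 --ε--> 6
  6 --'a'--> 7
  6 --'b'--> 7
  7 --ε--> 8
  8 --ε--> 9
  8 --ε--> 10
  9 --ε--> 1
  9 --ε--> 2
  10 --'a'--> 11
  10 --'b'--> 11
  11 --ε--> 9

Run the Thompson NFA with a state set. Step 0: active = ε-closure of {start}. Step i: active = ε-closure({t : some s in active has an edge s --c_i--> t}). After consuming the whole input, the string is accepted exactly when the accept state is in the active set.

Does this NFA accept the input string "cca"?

Answer: ACCEPT

Derivation:
S₀ = ε-closure({0}) = {0,1,2}
'c' @ 1: {3,4}
'c' @ 2: {5,6}
'a' @ 3: {1,2,7,8,9,10}  ✓accept
after full input: {1,2,7,8,9,10}  (accept=1 in)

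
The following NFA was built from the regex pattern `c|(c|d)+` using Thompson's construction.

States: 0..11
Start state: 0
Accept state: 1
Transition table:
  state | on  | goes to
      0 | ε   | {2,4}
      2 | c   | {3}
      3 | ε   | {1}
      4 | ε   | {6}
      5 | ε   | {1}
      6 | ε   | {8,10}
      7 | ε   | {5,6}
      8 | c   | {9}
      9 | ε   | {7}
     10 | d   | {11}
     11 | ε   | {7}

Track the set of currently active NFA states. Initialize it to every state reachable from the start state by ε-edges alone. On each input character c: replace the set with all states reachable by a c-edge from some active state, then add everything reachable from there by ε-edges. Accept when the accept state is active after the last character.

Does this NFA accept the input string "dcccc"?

S₀ = ε-closure({0}) = {0,2,4,6,8,10}
'd' @ 1: {1,5,6,7,8,10,11}  (accept∈set)
'c' @ 2: {1,5,6,7,8,9,10}  (accept∈set)
'c' @ 3: {1,5,6,7,8,9,10}  (accept∈set)
'c' @ 4: {1,5,6,7,8,9,10}  (accept∈set)
'c' @ 5: {1,5,6,7,8,9,10}  (accept∈set)
after full input: {1,5,6,7,8,9,10}  (accept=1 in)

Answer: ACCEPT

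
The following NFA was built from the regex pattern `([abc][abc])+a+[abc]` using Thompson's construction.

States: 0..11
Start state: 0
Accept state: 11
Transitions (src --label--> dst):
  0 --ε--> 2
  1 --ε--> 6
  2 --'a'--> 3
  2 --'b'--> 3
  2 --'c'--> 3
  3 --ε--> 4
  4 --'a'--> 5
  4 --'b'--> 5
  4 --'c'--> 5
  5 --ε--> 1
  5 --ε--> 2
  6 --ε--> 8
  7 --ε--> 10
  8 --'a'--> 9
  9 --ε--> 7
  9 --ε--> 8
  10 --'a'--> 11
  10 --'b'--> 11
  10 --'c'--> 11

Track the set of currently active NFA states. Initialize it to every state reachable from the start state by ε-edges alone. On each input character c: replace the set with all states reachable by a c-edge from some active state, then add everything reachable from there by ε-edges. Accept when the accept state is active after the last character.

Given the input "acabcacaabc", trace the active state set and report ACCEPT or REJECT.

initial (ε-close {0}): {0,2}
'a' @ 1: {3,4}
'c' @ 2: {1,2,5,6,8}
'a' @ 3: {3,4,7,8,9,10}
'b' @ 4: {1,2,5,6,8,11}  ✓accept
'c' @ 5: {3,4}
'a' @ 6: {1,2,5,6,8}
'c' @ 7: {3,4}
'a' @ 8: {1,2,5,6,8}
'a' @ 9: {3,4,7,8,9,10}
'b' @ 10: {1,2,5,6,8,11}  ✓accept
'c' @ 11: {3,4}
final: {3,4}; accept 11 not in set

Answer: REJECT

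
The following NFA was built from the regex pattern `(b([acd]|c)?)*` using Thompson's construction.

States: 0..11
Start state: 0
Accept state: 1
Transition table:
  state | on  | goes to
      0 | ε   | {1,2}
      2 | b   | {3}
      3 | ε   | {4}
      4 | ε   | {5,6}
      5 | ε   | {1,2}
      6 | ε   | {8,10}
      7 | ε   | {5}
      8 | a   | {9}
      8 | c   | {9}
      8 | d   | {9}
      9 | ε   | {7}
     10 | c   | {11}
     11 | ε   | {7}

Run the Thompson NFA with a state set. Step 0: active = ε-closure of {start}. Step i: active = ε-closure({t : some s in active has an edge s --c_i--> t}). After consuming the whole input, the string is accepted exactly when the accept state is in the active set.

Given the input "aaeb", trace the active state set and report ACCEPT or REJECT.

S₀ = ε-closure({0}) = {0,1,2}
'a' @ 1: {}  — dead — no transitions
rest 'aeb' ignored (set empty)
final: {}; accept 1 not in set

Answer: REJECT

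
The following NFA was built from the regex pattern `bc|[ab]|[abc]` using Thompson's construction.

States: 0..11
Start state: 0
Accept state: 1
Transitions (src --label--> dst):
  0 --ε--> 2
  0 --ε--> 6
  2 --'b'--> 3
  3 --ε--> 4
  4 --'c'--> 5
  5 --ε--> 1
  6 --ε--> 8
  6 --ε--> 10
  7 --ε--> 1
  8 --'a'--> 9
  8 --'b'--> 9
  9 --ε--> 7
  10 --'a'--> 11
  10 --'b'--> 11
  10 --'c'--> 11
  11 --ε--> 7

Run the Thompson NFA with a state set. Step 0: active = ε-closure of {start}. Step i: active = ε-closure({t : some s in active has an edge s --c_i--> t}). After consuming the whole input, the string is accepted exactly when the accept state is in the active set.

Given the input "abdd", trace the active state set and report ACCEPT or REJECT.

Answer: REJECT

Trace:
initial (ε-close {0}): {0,2,6,8,10}
'a' @ 1: {1,7,9,11}  (accept∈set)
'b' @ 2: {}  — dead — no transitions
rest 'dd' ignored (set empty)
after full input: {}  (accept=1 not in)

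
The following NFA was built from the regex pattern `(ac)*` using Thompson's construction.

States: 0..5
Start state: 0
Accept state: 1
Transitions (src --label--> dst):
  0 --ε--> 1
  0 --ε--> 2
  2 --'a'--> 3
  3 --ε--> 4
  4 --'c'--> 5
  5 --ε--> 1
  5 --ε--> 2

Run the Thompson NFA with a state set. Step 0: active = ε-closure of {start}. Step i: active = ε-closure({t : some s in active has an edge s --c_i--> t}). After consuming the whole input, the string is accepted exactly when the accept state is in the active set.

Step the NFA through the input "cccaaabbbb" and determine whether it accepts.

Answer: REJECT

Trace:
S₀ = ε-closure({0}) = {0,1,2}
'c' @ 1: {}  — dead — no transitions
rest 'ccaaabbbb' ignored (set empty)
final: {}; accept 1 not in set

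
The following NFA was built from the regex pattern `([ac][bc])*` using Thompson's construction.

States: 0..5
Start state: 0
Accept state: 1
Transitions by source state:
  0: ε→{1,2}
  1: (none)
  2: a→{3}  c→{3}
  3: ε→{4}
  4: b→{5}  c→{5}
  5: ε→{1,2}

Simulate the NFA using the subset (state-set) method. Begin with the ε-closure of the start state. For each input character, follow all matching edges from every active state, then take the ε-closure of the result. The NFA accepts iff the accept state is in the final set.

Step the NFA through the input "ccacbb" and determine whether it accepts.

S₀ = ε-closure({0}) = {0,1,2}
'c' @ 1: {3,4}
'c' @ 2: {1,2,5}  ✓accept
'a' @ 3: {3,4}
'c' @ 4: {1,2,5}  ✓accept
'b' @ 5: {}  — dead — no transitions
rest 'b' ignored (set empty)
final: {}; accept 1 not in set

Answer: REJECT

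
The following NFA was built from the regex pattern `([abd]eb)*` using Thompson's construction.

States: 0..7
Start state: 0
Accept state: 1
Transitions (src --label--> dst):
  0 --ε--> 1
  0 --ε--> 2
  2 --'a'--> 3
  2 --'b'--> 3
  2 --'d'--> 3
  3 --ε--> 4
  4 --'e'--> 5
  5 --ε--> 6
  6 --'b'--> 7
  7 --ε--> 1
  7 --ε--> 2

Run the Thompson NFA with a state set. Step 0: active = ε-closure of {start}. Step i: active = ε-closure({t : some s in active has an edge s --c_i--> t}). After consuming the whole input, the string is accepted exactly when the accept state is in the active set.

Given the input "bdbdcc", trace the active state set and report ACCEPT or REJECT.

Answer: REJECT

Steps:
S₀ = ε-closure({0}) = {0,1,2}
'b' @ 1: {3,4}
'd' @ 2: {}  — no active states
rest 'bdcc' ignored (set empty)
end set {} — state 1 not in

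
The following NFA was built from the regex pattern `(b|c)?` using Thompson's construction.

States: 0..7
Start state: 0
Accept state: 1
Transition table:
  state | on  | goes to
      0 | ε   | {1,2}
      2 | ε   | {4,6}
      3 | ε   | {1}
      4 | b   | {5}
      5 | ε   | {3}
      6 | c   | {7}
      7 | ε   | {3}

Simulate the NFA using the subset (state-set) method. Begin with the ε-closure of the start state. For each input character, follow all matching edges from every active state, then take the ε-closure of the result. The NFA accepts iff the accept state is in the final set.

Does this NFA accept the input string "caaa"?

S₀ = ε-closure({0}) = {0,1,2,4,6}
'c' @ 1: {1,3,7}  ✓accept
'a' @ 2: {}  — dead — no transitions
rest 'aa' ignored (set empty)
end set {} — state 1 not in

Answer: REJECT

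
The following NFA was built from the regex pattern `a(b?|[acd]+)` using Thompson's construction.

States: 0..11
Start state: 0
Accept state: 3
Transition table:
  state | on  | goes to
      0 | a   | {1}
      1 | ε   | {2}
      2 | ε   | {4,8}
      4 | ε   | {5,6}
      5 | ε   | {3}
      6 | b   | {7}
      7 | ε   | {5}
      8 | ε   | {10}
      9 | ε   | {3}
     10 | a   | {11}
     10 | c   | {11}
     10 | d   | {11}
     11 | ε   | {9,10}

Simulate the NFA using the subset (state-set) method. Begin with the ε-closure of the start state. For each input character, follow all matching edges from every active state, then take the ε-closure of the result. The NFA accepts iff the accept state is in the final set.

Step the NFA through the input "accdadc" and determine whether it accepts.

Answer: ACCEPT

Derivation:
S₀ = ε-closure({0}) = {0}
'a' @ 1: {1,2,3,4,5,6,8,10}  ✓accept
'c' @ 2: {3,9,10,11}  ✓accept
'c' @ 3: {3,9,10,11}  ✓accept
'd' @ 4: {3,9,10,11}  ✓accept
'a' @ 5: {3,9,10,11}  ✓accept
'd' @ 6: {3,9,10,11}  ✓accept
'c' @ 7: {3,9,10,11}  ✓accept
end set {3,9,10,11} — state 3 in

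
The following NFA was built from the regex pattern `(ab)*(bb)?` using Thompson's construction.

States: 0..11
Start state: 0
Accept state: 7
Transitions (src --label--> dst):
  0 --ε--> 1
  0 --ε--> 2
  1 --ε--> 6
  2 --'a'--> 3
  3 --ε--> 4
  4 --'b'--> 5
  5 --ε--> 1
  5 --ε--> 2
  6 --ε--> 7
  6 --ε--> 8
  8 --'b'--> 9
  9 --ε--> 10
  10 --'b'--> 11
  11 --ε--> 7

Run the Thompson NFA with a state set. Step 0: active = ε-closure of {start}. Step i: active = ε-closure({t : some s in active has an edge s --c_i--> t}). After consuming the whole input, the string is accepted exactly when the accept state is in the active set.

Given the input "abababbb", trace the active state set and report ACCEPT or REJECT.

Answer: ACCEPT

Trace:
start: ε-closure({0}) = {0,1,2,6,7,8}
'a' @ 1: {3,4}
'b' @ 2: {1,2,5,6,7,8}  (accept∈set)
'a' @ 3: {3,4}
'b' @ 4: {1,2,5,6,7,8}  (accept∈set)
'a' @ 5: {3,4}
'b' @ 6: {1,2,5,6,7,8}  (accept∈set)
'b' @ 7: {9,10}
'b' @ 8: {7,11}  (accept∈set)
after full input: {7,11}  (accept=7 in)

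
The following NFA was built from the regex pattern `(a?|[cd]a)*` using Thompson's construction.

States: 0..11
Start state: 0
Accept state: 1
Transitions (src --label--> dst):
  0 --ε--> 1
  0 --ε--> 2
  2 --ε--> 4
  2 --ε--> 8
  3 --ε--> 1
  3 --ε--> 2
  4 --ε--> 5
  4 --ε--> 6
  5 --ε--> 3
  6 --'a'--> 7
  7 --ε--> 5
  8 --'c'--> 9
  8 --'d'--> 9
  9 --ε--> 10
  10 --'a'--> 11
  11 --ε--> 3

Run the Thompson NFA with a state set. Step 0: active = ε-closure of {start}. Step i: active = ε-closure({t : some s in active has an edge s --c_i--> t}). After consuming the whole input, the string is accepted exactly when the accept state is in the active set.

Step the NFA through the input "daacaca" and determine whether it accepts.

Answer: ACCEPT

Derivation:
S₀ = ε-closure({0}) = {0,1,2,3,4,5,6,8}
'd' @ 1: {9,10}
'a' @ 2: {1,2,3,4,5,6,8,11}  ✓accept
'a' @ 3: {1,2,3,4,5,6,7,8}  ✓accept
'c' @ 4: {9,10}
'a' @ 5: {1,2,3,4,5,6,8,11}  ✓accept
'c' @ 6: {9,10}
'a' @ 7: {1,2,3,4,5,6,8,11}  ✓accept
end set {1,2,3,4,5,6,8,11} — state 1 in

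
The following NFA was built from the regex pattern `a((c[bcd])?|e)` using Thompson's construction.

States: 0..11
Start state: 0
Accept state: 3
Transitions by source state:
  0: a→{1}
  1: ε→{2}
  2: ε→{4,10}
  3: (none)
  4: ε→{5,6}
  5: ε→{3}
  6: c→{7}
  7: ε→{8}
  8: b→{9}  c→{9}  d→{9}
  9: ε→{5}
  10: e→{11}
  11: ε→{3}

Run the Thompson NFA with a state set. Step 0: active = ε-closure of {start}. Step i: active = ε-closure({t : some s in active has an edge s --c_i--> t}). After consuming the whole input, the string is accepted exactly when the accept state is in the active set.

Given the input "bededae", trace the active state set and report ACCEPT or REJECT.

S₀ = ε-closure({0}) = {0}
'b' @ 1: {}  — no active states
rest 'ededae' ignored (set empty)
end set {} — state 3 not in

Answer: REJECT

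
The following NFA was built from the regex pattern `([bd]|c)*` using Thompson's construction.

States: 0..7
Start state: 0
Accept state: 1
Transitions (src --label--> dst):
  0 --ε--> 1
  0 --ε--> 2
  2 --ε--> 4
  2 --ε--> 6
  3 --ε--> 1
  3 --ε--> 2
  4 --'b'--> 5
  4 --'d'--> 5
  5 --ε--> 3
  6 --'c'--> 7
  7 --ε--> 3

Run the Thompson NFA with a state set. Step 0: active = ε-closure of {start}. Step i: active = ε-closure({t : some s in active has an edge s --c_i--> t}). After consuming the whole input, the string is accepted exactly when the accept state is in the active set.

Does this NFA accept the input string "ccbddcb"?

Answer: ACCEPT

Trace:
S₀ = ε-closure({0}) = {0,1,2,4,6}
'c' @ 1: {1,2,3,4,6,7}  (accept∈set)
'c' @ 2: {1,2,3,4,6,7}  (accept∈set)
'b' @ 3: {1,2,3,4,5,6}  (accept∈set)
'd' @ 4: {1,2,3,4,5,6}  (accept∈set)
'd' @ 5: {1,2,3,4,5,6}  (accept∈set)
'c' @ 6: {1,2,3,4,6,7}  (accept∈set)
'b' @ 7: {1,2,3,4,5,6}  (accept∈set)
end set {1,2,3,4,5,6} — state 1 in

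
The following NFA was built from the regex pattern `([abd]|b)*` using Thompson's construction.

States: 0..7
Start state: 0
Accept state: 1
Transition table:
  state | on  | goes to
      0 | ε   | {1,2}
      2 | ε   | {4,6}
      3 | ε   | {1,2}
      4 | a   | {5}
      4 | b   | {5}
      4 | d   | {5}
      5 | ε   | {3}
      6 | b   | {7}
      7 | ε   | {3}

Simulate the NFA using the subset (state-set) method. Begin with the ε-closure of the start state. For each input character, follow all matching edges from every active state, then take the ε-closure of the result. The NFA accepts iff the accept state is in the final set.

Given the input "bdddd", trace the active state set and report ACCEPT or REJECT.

initial (ε-close {0}): {0,1,2,4,6}
'b' @ 1: {1,2,3,4,5,6,7}  [accepting]
'd' @ 2: {1,2,3,4,5,6}  [accepting]
'd' @ 3: {1,2,3,4,5,6}  [accepting]
'd' @ 4: {1,2,3,4,5,6}  [accepting]
'd' @ 5: {1,2,3,4,5,6}  [accepting]
after full input: {1,2,3,4,5,6}  (accept=1 in)

Answer: ACCEPT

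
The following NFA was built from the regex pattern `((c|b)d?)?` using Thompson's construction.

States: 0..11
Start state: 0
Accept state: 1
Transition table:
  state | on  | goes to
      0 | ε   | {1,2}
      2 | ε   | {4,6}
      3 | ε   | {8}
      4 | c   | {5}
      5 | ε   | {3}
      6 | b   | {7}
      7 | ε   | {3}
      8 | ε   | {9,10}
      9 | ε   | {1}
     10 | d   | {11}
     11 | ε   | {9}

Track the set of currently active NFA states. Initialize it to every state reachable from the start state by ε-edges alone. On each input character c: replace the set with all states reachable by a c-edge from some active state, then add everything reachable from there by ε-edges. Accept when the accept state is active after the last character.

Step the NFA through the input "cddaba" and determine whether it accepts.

initial (ε-close {0}): {0,1,2,4,6}
'c' @ 1: {1,3,5,8,9,10}  (accept∈set)
'd' @ 2: {1,9,11}  (accept∈set)
'd' @ 3: {}  — dead — no transitions
rest 'aba' ignored (set empty)
final: {}; accept 1 not in set

Answer: REJECT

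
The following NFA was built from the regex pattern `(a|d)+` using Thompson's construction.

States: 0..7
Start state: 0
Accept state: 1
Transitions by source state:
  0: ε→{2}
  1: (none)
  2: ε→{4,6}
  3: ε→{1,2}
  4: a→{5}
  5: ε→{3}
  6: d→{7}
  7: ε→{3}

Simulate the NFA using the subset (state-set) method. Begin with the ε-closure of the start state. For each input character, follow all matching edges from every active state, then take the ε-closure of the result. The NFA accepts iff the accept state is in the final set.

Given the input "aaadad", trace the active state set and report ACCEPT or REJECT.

Answer: ACCEPT

Steps:
S₀ = ε-closure({0}) = {0,2,4,6}
'a' @ 1: {1,2,3,4,5,6}  ✓accept
'a' @ 2: {1,2,3,4,5,6}  ✓accept
'a' @ 3: {1,2,3,4,5,6}  ✓accept
'd' @ 4: {1,2,3,4,6,7}  ✓accept
'a' @ 5: {1,2,3,4,5,6}  ✓accept
'd' @ 6: {1,2,3,4,6,7}  ✓accept
end set {1,2,3,4,6,7} — state 1 in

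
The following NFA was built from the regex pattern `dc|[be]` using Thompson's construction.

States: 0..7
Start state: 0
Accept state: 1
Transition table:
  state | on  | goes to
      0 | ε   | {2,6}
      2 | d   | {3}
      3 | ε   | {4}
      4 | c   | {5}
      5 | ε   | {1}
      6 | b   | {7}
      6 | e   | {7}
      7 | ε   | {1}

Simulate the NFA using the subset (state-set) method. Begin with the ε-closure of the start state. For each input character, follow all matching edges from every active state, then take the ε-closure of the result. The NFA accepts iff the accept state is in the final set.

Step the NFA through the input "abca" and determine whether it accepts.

start: ε-closure({0}) = {0,2,6}
'a' @ 1: {}  — state set empty
rest 'bca' ignored (set empty)
after full input: {}  (accept=1 not in)

Answer: REJECT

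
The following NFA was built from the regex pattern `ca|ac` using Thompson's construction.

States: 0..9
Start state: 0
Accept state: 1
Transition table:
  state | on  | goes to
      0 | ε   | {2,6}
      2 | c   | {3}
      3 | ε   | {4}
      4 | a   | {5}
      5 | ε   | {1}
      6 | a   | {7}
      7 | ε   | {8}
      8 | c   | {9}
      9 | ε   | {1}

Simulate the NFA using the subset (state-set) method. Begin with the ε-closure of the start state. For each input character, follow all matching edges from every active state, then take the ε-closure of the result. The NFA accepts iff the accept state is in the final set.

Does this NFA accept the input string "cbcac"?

initial (ε-close {0}): {0,2,6}
'c' @ 1: {3,4}
'b' @ 2: {}  — state set empty
rest 'cac' ignored (set empty)
end set {} — state 1 not in

Answer: REJECT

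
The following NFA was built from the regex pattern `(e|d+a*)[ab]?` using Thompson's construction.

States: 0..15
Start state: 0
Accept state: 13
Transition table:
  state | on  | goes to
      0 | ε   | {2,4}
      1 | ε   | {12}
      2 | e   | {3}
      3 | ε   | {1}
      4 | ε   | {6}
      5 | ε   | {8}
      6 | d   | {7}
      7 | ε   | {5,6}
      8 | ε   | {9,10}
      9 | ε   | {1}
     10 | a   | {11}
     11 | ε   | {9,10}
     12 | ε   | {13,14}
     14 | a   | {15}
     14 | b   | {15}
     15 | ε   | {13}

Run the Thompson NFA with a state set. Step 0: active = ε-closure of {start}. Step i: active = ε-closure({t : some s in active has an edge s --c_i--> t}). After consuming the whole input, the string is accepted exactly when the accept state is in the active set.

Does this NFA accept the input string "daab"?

S₀ = ε-closure({0}) = {0,2,4,6}
'd' @ 1: {1,5,6,7,8,9,10,12,13,14}  ✓accept
'a' @ 2: {1,9,10,11,12,13,14,15}  ✓accept
'a' @ 3: {1,9,10,11,12,13,14,15}  ✓accept
'b' @ 4: {13,15}  ✓accept
final: {13,15}; accept 13 in set

Answer: ACCEPT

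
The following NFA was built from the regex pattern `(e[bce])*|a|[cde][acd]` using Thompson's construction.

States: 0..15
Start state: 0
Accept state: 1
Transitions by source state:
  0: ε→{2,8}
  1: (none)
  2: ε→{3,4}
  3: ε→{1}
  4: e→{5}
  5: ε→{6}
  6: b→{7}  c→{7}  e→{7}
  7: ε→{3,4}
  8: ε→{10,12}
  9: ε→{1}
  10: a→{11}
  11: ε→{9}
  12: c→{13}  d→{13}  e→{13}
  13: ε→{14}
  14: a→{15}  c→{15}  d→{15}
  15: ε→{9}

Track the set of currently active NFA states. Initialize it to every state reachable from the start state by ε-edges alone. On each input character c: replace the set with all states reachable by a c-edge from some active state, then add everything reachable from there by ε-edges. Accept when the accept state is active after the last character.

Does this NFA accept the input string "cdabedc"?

Answer: REJECT

Derivation:
S₀ = ε-closure({0}) = {0,1,2,3,4,8,10,12}
'c' @ 1: {13,14}
'd' @ 2: {1,9,15}  ✓accept
'a' @ 3: {}  — no active states
rest 'bedc' ignored (set empty)
end set {} — state 1 not in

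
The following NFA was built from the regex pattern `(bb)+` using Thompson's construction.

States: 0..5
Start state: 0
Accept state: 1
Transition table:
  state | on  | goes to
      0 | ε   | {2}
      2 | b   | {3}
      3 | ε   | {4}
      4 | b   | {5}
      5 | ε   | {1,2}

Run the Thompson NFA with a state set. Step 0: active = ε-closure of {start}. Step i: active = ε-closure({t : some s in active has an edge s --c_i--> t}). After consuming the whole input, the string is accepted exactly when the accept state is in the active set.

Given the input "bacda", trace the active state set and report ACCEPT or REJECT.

start: ε-closure({0}) = {0,2}
'b' @ 1: {3,4}
'a' @ 2: {}  — state set empty
rest 'cda' ignored (set empty)
end set {} — state 1 not in

Answer: REJECT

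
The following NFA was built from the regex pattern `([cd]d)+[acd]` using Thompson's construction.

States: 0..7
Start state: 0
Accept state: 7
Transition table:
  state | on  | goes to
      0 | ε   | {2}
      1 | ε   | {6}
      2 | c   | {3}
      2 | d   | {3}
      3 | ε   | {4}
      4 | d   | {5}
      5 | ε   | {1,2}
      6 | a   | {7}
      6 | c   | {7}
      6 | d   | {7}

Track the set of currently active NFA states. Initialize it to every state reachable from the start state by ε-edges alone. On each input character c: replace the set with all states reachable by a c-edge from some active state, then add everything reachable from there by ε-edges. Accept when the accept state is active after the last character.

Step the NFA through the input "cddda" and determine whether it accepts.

Answer: ACCEPT

Trace:
S₀ = ε-closure({0}) = {0,2}
'c' @ 1: {3,4}
'd' @ 2: {1,2,5,6}
'd' @ 3: {3,4,7}  (accept∈set)
'd' @ 4: {1,2,5,6}
'a' @ 5: {7}  (accept∈set)
after full input: {7}  (accept=7 in)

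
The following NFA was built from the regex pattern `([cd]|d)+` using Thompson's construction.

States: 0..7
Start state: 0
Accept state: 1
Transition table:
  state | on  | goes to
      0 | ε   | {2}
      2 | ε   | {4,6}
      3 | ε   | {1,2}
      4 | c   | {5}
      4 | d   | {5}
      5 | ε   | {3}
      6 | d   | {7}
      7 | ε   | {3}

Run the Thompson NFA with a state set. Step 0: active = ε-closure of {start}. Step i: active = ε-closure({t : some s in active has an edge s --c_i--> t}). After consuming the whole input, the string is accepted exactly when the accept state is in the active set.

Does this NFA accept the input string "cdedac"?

Answer: REJECT

Trace:
S₀ = ε-closure({0}) = {0,2,4,6}
'c' @ 1: {1,2,3,4,5,6}  ✓accept
'd' @ 2: {1,2,3,4,5,6,7}  ✓accept
'e' @ 3: {}  — dead — no transitions
rest 'dac' ignored (set empty)
after full input: {}  (accept=1 not in)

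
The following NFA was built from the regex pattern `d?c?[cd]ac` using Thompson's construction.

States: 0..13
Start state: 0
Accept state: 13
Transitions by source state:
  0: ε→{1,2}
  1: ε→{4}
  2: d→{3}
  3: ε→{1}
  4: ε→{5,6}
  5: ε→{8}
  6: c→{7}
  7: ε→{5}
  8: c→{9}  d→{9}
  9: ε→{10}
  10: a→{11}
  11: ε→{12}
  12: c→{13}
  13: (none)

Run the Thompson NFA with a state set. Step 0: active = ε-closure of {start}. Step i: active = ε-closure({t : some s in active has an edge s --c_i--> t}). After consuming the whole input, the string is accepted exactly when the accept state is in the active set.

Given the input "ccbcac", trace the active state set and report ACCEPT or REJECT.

Answer: REJECT

Derivation:
S₀ = ε-closure({0}) = {0,1,2,4,5,6,8}
'c' @ 1: {5,7,8,9,10}
'c' @ 2: {9,10}
'b' @ 3: {}  — state set empty
rest 'cac' ignored (set empty)
after full input: {}  (accept=13 not in)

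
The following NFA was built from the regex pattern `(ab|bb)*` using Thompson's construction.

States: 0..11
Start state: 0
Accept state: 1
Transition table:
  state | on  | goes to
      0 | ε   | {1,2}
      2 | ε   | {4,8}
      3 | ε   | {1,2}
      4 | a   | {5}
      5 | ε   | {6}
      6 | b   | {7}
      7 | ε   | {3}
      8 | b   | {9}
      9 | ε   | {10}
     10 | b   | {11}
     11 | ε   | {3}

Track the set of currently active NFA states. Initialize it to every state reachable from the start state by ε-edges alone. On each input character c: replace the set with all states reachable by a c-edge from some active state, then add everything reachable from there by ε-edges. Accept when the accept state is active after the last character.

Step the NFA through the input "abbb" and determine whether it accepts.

Answer: ACCEPT

Derivation:
S₀ = ε-closure({0}) = {0,1,2,4,8}
'a' @ 1: {5,6}
'b' @ 2: {1,2,3,4,7,8}  ✓accept
'b' @ 3: {9,10}
'b' @ 4: {1,2,3,4,8,11}  ✓accept
final: {1,2,3,4,8,11}; accept 1 in set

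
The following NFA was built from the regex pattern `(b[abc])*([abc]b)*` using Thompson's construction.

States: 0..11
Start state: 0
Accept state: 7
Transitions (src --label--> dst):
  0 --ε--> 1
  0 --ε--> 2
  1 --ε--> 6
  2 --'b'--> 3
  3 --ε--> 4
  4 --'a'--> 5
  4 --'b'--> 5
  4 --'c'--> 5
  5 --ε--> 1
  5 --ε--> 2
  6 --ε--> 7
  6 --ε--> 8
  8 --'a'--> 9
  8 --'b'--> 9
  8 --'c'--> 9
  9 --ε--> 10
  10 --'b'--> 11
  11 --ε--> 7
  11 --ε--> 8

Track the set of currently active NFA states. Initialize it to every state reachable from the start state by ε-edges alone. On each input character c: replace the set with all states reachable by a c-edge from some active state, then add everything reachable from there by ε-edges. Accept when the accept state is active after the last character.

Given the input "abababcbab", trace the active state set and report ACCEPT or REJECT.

S₀ = ε-closure({0}) = {0,1,2,6,7,8}
'a' @ 1: {9,10}
'b' @ 2: {7,8,11}  (accept∈set)
'a' @ 3: {9,10}
'b' @ 4: {7,8,11}  (accept∈set)
'a' @ 5: {9,10}
'b' @ 6: {7,8,11}  (accept∈set)
'c' @ 7: {9,10}
'b' @ 8: {7,8,11}  (accept∈set)
'a' @ 9: {9,10}
'b' @ 10: {7,8,11}  (accept∈set)
after full input: {7,8,11}  (accept=7 in)

Answer: ACCEPT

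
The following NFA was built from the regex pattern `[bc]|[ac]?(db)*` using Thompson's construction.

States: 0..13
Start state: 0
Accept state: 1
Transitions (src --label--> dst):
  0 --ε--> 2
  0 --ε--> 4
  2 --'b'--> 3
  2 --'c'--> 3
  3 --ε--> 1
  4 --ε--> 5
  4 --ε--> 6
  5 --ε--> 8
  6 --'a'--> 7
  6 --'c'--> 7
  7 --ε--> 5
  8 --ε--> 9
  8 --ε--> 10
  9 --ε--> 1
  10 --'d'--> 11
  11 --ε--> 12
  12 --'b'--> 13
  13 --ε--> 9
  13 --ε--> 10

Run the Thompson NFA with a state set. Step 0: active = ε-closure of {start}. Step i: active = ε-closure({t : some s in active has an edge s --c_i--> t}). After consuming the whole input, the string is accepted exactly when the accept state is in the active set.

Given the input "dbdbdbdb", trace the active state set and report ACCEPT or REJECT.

Answer: ACCEPT

Trace:
initial (ε-close {0}): {0,1,2,4,5,6,8,9,10}
'd' @ 1: {11,12}
'b' @ 2: {1,9,10,13}  [accepting]
'd' @ 3: {11,12}
'b' @ 4: {1,9,10,13}  [accepting]
'd' @ 5: {11,12}
'b' @ 6: {1,9,10,13}  [accepting]
'd' @ 7: {11,12}
'b' @ 8: {1,9,10,13}  [accepting]
end set {1,9,10,13} — state 1 in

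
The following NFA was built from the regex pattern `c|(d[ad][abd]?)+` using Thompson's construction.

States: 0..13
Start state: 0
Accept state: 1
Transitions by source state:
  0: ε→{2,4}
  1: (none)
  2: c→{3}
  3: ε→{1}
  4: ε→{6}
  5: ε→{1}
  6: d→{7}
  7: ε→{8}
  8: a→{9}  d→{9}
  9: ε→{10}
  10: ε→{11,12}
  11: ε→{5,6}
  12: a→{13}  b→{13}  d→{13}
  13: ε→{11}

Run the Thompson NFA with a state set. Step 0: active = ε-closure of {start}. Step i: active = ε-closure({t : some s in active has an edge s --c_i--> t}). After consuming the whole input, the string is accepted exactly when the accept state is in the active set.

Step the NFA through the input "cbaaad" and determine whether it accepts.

Answer: REJECT

Derivation:
start: ε-closure({0}) = {0,2,4,6}
'c' @ 1: {1,3}  ✓accept
'b' @ 2: {}  — no active states
rest 'aaad' ignored (set empty)
end set {} — state 1 not in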